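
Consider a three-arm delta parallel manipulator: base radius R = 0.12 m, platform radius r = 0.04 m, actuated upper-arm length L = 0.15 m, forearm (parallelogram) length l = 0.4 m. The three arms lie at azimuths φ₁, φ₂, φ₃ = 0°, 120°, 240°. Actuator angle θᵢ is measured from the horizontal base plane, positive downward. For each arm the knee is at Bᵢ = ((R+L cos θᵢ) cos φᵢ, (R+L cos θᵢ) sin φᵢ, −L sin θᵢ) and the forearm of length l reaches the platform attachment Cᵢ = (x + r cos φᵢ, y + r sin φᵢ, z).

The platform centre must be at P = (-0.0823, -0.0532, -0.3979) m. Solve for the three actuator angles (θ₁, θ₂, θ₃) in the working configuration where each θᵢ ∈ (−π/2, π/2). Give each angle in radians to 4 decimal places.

arm 1 (φ=0.0°): x'=-0.0823, y'=-0.0532
  e−x'=0.1623;  (l²−L²−(e−x')²−y'²−z²)/2L = -0.1667
  θ1 = atan2(B,A) + arccos(C/0.4297) = 0.7855
arm 2 (φ=120.0°): x'=-0.0049, y'=0.0979
  A=0.0849, B=-0.3979, C=(l²−L²−A²−y'²−z²)/(2L)=-0.1254
  γ=atan2(-0.3979,0.0849)=-1.3605;  ψ=arccos(-0.3082)=1.8841;  θ2=γ+ψ≈0.5235
arm 3 (φ=240.0°): x'=0.0872, y'=-0.0447
  e−x'=-0.0072;  (l²−L²−(e−x')²−y'²−z²)/2L = -0.0762
  γ=atan2(-0.3979,-0.0072)=-1.5889;  ψ=arccos(-0.1916)=1.7636;  θ3=γ+ψ≈0.1746

θ₁ = 0.7855, θ₂ = 0.5235, θ₃ = 0.1746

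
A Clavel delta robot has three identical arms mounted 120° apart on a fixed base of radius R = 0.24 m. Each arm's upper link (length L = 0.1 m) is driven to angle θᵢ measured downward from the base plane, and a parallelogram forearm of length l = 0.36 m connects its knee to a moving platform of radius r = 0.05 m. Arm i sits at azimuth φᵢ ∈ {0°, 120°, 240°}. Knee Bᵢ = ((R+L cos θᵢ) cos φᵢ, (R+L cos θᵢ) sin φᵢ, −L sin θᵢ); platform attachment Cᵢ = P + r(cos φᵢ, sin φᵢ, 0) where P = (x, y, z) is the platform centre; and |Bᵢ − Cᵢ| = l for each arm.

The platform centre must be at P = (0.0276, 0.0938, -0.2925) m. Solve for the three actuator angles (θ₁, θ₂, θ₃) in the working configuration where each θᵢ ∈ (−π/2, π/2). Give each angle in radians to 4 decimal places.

arm 1 (φ=0.0°): x'=0.0276, y'=0.0938
  A=0.1624, B=-0.2925, C=(l²−L²−A²−y'²−z²)/(2L)=-0.0056
  √(A²+B²)=0.3346;  θ1 = -1.0640+1.5877 ≈ 0.5237
rotate P by −φ2: (0.0674, -0.0708, -0.2925)
  A=0.1226, B=-0.2925, C=(l²−L²−A²−y'²−z²)/(2L)=0.0700
  θ2 = atan2(B,A) + arccos(C/0.3171) = 0.1741
arm 3 (φ=240.0°): x'=-0.0950, y'=-0.0230
  A cos θ + B sin θ = C:  0.2850·cos θ + -0.2925·sin θ = -0.2386
  √(A²+B²)=0.4084;  θ3 = -0.7983+2.1948 ≈ 1.3965

θ₁ = 0.5237, θ₂ = 0.1741, θ₃ = 1.3965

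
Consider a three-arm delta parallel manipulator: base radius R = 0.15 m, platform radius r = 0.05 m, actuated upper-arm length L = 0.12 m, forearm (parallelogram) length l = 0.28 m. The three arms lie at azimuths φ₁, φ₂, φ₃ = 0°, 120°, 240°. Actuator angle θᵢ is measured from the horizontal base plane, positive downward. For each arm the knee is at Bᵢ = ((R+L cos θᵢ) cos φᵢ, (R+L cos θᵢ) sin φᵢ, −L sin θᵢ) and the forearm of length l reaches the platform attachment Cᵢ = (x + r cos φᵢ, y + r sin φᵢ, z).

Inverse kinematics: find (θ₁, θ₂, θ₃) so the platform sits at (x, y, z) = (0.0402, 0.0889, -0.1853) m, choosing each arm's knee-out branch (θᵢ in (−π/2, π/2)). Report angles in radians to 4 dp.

θ₁ = -0.0875, θ₂ = -0.2623, θ₃ = 0.9595

φ1=0.0° → target in arm frame (0.0402, 0.0889)
  A cos θ + B sin θ = C:  0.0598·cos θ + -0.1853·sin θ = 0.0758
  √(A²+B²)=0.1947;  θ1 = -1.2586+1.1711 ≈ -0.0875
φ2=120.0° → target in arm frame (0.0569, -0.0793)
  A cos θ + B sin θ = C:  0.0431·cos θ + -0.1853·sin θ = 0.0897
  θ2 = atan2(B,A) + arccos(C/0.1902) = -0.2623
rotate P by −φ3: (-0.0971, -0.0096, -0.1853)
  e−x'=0.1971;  (l²−L²−(e−x')²−y'²−z²)/2L = -0.0386
  γ=atan2(-0.1853,0.1971)=-0.7546;  ψ=arccos(-0.1428)=1.7141;  θ3=γ+ψ≈0.9595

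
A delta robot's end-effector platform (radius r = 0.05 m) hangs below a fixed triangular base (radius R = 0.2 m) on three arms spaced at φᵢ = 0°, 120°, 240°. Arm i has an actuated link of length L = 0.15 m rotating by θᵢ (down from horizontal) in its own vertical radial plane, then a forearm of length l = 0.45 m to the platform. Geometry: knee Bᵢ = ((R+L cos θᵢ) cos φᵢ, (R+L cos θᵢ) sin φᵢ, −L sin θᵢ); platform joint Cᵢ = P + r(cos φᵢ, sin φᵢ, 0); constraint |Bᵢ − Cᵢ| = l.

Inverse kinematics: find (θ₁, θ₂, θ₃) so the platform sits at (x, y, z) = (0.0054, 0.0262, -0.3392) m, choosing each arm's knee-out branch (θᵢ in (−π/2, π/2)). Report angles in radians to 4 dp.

θ₁ = 0.0003, θ₂ = -0.0873, θ₃ = 0.1749

arm 1 (φ=0.0°): x'=0.0054, y'=0.0262
  A cos θ + B sin θ = C:  0.1446·cos θ + -0.3392·sin θ = 0.1445
  γ=atan2(-0.3392,0.1446)=-1.1678;  ψ=arccos(0.3919)=1.1681;  θ1=γ+ψ≈0.0003
φ2=120.0° → target in arm frame (0.0200, -0.0178)
  A=0.1300, B=-0.3392, C=(l²−L²−A²−y'²−z²)/(2L)=0.1591
  γ=atan2(-0.3392,0.1300)=-1.2048;  ψ=arccos(0.4379)=1.1175;  θ2=γ+ψ≈-0.0873
rotate P by −φ3: (-0.0254, -0.0084, -0.3392)
  A=0.1754, B=-0.3392, C=(l²−L²−A²−y'²−z²)/(2L)=0.1137
  √(A²+B²)=0.3819;  θ3 = -1.0936+1.2685 ≈ 0.1749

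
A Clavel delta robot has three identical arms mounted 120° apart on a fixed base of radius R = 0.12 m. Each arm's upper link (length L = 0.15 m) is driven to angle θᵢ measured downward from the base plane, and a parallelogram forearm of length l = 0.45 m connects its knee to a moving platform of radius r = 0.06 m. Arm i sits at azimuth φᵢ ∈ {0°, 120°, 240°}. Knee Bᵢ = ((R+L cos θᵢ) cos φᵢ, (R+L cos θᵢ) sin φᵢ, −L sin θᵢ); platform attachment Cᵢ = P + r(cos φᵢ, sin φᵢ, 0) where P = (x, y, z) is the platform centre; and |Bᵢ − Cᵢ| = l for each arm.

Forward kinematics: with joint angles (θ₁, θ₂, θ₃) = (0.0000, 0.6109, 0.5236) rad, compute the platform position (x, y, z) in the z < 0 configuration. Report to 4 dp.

φ1=0.0°: virtual centre (0.2100, 0.0000, 0.0000), radius l
O2 = (0.1829·cos120.0°, 0.1829·sin120.0°, -0.0860) = (-0.0914, 0.1584, -0.0860)
φ3=240.0°: virtual centre (-0.0950, -0.1645, -0.0750), radius l
subtract pairs → two planes through P
plane₁₂: -0.6029x+0.3167y+-0.1721z = -0.0033
Cramer: x(z) = 0.0047-0.2659z;  y(z) = -0.0014+0.0371z
sphere 1 gives Az²+Bz+C=0 with A=1.0721, B=0.1091, C=-0.1603;  B²−4AC=0.6995;  roots -0.4409, 0.3392;  negative root z = -0.4409
x = 0.1220, y = -0.0177

(0.1220, -0.0177, -0.4409)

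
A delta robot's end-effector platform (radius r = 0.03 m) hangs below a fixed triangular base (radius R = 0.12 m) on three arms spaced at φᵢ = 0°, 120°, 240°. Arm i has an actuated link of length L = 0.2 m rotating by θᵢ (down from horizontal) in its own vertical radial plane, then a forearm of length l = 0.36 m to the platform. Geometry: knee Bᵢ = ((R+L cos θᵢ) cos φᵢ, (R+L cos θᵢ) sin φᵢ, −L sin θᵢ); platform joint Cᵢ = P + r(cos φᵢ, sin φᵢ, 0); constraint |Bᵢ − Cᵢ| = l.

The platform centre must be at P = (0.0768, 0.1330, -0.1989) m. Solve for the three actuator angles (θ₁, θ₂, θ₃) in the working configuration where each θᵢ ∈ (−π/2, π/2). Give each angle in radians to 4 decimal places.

θ₁ = -0.3491, θ₂ = -0.3490, θ₃ = 0.9600

rotate P by −φ1: (0.0768, 0.1330, -0.1989)
  A=0.0132, B=-0.1989, C=(l²−L²−A²−y'²−z²)/(2L)=0.0804
  γ=atan2(-0.1989,0.0132)=-1.5045;  ψ=arccos(0.4035)=1.1554;  θ1=γ+ψ≈-0.3491
φ2=120.0° → target in arm frame (0.0768, -0.1330)
  A cos θ + B sin θ = C:  0.0132·cos θ + -0.1989·sin θ = 0.0804
  γ=atan2(-0.1989,0.0132)=-1.5044;  ψ=arccos(0.4035)=1.1555;  θ2=γ+ψ≈-0.3490
rotate P by −φ3: (-0.1536, 0.0000, -0.1989)
  A=0.2436, B=-0.1989, C=(l²−L²−A²−y'²−z²)/(2L)=-0.0232
  θ3 = atan2(B,A) + arccos(C/0.3145) = 0.9600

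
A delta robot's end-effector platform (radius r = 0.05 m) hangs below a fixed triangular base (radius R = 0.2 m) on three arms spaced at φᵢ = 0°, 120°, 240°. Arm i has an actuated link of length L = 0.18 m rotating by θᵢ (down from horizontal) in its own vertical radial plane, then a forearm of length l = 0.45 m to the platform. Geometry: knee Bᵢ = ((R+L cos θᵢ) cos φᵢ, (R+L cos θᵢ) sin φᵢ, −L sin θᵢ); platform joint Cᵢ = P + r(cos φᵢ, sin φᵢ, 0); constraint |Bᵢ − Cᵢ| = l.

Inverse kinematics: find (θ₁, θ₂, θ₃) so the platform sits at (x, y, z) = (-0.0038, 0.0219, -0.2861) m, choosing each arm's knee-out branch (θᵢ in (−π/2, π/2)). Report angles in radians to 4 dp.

θ₁ = -0.0870, θ₂ = -0.2612, θ₃ = 0.0001

arm 1 (φ=0.0°): x'=-0.0038, y'=0.0219
  e−x'=0.1538;  (l²−L²−(e−x')²−y'²−z²)/2L = 0.1781
  γ=atan2(-0.2861,0.1538)=-1.0775;  ψ=arccos(0.5483)=0.9905;  θ1=γ+ψ≈-0.0870
rotate P by −φ2: (0.0209, -0.0077, -0.2861)
  A=0.1291, B=-0.2861, C=(l²−L²−A²−y'²−z²)/(2L)=0.1986
  γ=atan2(-0.2861,0.1291)=-1.1468;  ψ=arccos(0.6328)=0.8856;  θ2=γ+ψ≈-0.2612
φ3=240.0° → target in arm frame (-0.0171, -0.0142)
  e−x'=0.1671;  (l²−L²−(e−x')²−y'²−z²)/2L = 0.1670
  √(A²+B²)=0.3313;  θ3 = -1.0423+1.0424 ≈ 0.0001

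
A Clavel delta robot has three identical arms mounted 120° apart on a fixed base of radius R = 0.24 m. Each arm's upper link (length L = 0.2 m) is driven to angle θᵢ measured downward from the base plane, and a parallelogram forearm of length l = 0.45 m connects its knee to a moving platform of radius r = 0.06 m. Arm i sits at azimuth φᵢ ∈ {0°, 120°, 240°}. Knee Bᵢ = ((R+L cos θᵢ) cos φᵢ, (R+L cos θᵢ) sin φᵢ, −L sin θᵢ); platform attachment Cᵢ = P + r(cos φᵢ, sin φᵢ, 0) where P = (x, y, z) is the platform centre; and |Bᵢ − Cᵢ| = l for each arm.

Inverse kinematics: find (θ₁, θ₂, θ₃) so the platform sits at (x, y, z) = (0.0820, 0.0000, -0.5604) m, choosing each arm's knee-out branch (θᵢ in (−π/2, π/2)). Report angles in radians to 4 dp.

θ₁ = 0.9600, θ₂ = 1.3965, θ₃ = 1.3965

arm 1 (φ=0.0°): x'=0.0820, y'=0.0000
  e−x'=0.0980;  (l²−L²−(e−x')²−y'²−z²)/2L = -0.4029
  θ1 = atan2(B,A) + arccos(C/0.5689) = 0.9600
rotate P by −φ2: (-0.0410, -0.0710, -0.5604)
  A cos θ + B sin θ = C:  0.2210·cos θ + -0.5604·sin θ = -0.5136
  γ=atan2(-0.5604,0.2210)=-1.1952;  ψ=arccos(-0.8526)=2.5916;  θ2=γ+ψ≈1.3965
φ3=240.0° → target in arm frame (-0.0410, 0.0710)
  A=0.2210, B=-0.5604, C=(l²−L²−A²−y'²−z²)/(2L)=-0.5136
  γ=atan2(-0.5604,0.2210)=-1.1952;  ψ=arccos(-0.8526)=2.5916;  θ3=γ+ψ≈1.3965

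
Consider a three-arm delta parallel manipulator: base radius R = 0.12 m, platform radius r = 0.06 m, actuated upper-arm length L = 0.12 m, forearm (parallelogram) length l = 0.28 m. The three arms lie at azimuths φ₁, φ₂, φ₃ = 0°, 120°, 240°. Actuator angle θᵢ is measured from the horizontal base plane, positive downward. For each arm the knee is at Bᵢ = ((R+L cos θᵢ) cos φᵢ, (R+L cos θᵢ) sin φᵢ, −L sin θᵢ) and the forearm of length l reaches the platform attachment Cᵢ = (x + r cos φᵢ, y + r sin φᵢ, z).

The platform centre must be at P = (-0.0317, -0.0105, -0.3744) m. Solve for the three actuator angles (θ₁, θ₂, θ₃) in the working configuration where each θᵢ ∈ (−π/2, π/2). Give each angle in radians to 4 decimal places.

θ₁ = 1.3969, θ₂ = 1.2220, θ₃ = 1.1348

arm 1 (φ=0.0°): x'=-0.0317, y'=-0.0105
  A=0.0917, B=-0.3744, C=(l²−L²−A²−y'²−z²)/(2L)=-0.3529
  γ=atan2(-0.3744,0.0917)=-1.3306;  ψ=arccos(-0.9155)=2.7275;  θ1=γ+ψ≈1.3969
arm 2 (φ=120.0°): x'=0.0068, y'=0.0327
  e−x'=0.0532;  (l²−L²−(e−x')²−y'²−z²)/2L = -0.3337
  θ2 = atan2(B,A) + arccos(C/0.3782) = 1.2220
rotate P by −φ3: (0.0249, -0.0222, -0.3744)
  e−x'=0.0351;  (l²−L²−(e−x')²−y'²−z²)/2L = -0.3246
  γ=atan2(-0.3744,0.0351)=-1.4774;  ψ=arccos(-0.8631)=2.6122;  θ3=γ+ψ≈1.1348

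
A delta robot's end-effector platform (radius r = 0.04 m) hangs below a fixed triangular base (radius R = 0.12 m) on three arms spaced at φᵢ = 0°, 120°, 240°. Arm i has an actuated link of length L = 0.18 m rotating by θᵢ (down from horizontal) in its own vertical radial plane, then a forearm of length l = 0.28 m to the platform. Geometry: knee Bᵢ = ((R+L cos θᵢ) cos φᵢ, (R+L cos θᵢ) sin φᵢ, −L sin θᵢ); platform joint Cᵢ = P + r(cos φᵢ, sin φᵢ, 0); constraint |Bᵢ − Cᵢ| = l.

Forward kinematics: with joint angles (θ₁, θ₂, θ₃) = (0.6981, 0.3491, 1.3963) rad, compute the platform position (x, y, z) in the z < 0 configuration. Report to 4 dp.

arm 1 at φ=0.0°: (R−r)+L cos θ1 = 0.2179;  centre 1 = (0.2179, 0.0000, -0.1157)
centre 2 = (0.2491·cos120.0°, 0.2491·sin120.0°, -0.0616) = (-0.1246, 0.2158, -0.0616)
centre 3 = (0.1113·cos240.0°, 0.1113·sin240.0°, -0.1773) = (-0.0556, -0.0963, -0.1773)
subtract pairs → two planes through P
linear system: -0.6849x+0.4315y = 0.0050−0.1083z; -0.5470x+-0.1927y = -0.0171−-0.1231z
Cramer: x(z) = 0.0174-0.0877z;  y(z) = 0.0392-0.3901z
quadratic in z: (1.1598)z²+(0.2360)z+(-0.0233)=0, √Δ=0.4046 → z ∈ {-0.2761, 0.0727}; z = -0.2761 (taking z<0)
x = 0.0416, y = 0.1469

(0.0416, 0.1469, -0.2761)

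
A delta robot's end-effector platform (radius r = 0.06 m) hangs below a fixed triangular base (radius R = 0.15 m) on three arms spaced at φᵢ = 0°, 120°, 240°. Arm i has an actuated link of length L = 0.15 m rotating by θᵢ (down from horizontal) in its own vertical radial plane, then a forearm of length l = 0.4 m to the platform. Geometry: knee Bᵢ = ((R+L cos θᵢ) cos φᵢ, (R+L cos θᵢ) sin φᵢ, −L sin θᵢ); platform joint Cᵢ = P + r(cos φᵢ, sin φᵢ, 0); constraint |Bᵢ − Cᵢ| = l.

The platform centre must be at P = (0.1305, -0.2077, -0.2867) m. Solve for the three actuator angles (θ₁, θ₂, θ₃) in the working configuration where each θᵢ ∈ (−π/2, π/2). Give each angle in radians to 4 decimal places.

rotate P by −φ1: (0.1305, -0.2077, -0.2867)
  A cos θ + B sin θ = C:  -0.0405·cos θ + -0.2867·sin θ = 0.0351
  γ=atan2(-0.2867,-0.0405)=-1.7111;  ψ=arccos(0.1212)=1.4493;  θ1=γ+ψ≈-0.2618
rotate P by −φ2: (-0.2451, -0.0092, -0.2867)
  A cos θ + B sin θ = C:  0.3351·cos θ + -0.2867·sin θ = -0.1903
  γ=atan2(-0.2867,0.3351)=-0.7077;  ψ=arccos(-0.4315)=2.0169;  θ2=γ+ψ≈1.3093
arm 3 (φ=240.0°): x'=0.1146, y'=0.2169
  e−x'=-0.0246;  (l²−L²−(e−x')²−y'²−z²)/2L = 0.0256
  γ=atan2(-0.2867,-0.0246)=-1.6565;  ψ=arccos(0.0888)=1.4819;  θ3=γ+ψ≈-0.1746

θ₁ = -0.2618, θ₂ = 1.3093, θ₃ = -0.1746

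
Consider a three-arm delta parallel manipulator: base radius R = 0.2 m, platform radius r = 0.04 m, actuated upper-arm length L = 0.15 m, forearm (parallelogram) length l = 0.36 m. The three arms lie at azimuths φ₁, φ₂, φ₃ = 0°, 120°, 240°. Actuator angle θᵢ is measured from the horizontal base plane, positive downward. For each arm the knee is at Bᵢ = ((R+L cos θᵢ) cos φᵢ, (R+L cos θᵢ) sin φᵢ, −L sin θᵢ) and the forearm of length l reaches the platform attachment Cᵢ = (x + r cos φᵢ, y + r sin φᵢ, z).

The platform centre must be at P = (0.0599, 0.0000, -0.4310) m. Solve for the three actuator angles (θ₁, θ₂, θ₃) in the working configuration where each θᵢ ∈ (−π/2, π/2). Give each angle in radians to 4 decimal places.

rotate P by −φ1: (0.0599, 0.0000, -0.4310)
  A cos θ + B sin θ = C:  0.1001·cos θ + -0.4310·sin θ = -0.2956
  γ=atan2(-0.4310,0.1001)=-1.3426;  ψ=arccos(-0.6681)=2.3024;  θ1=γ+ψ≈0.9598
arm 2 (φ=120.0°): x'=-0.0299, y'=-0.0519
  e−x'=0.1899;  (l²−L²−(e−x')²−y'²−z²)/2L = -0.3914
  θ2 = atan2(B,A) + arccos(C/0.4710) = 1.3962
φ3=240.0° → target in arm frame (-0.0300, 0.0519)
  e−x'=0.1900;  (l²−L²−(e−x')²−y'²−z²)/2L = -0.3914
  γ=atan2(-0.4310,0.1900)=-1.1557;  ψ=arccos(-0.8311)=2.5519;  θ3=γ+ψ≈1.3962

θ₁ = 0.9598, θ₂ = 1.3962, θ₃ = 1.3962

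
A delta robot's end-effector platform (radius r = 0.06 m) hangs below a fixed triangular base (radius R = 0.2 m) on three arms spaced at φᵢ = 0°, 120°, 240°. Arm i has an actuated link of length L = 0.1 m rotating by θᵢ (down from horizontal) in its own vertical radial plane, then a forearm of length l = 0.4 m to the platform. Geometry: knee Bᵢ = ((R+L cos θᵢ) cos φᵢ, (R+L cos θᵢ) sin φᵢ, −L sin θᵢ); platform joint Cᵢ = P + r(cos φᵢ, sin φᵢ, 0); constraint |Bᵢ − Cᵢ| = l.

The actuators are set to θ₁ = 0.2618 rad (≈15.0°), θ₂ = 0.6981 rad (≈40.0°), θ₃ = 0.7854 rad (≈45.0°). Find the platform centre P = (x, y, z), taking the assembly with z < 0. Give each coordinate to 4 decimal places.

(0.0558, 0.0093, -0.3826)

φ1=0.0°: virtual centre (0.2366, 0.0000, -0.0259), radius l
S2 = (0.2166·cos120.0°, 0.2166·sin120.0°, -0.0643) = (-0.1083, 0.1876, -0.0643)
φ3=240.0°: virtual centre (-0.1054, -0.1825, -0.0707), radius l
|S₂|²−|S₁|² = -0.0056;  |S₃|²−|S₁|² = -0.0072
linear system: -0.6898x+0.3752y = -0.0056−-0.0768z; -0.6839x+-0.3650y = -0.0072−-0.0897z
det = 0.5083;  x = 0.0094+-0.1213z,  y = 0.0023+-0.0184z
quadratic in z: (1.0151)z²+(0.1068)z+(-0.1077)=0, √Δ=0.6698 → z ∈ {-0.3826, 0.2773}; z = -0.3826 (taking z<0)
x = 0.0558, y = 0.0093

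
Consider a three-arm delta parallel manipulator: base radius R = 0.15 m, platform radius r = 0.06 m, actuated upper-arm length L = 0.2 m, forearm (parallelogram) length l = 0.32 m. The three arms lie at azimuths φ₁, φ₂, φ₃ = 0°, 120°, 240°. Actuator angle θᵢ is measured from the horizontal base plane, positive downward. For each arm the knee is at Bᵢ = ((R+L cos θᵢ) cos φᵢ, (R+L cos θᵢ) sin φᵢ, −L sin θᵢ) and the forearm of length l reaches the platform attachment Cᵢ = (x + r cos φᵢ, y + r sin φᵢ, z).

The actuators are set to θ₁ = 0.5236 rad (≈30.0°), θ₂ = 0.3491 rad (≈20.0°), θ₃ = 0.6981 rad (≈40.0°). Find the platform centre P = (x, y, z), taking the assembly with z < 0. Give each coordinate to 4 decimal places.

(0.0012, 0.0441, -0.2784)

φ1=0.0°: virtual centre (0.2632, 0.0000, -0.1000), radius l
φ2=120.0°: virtual centre (-0.1390, 0.2407, -0.0684), radius l
centre 3 = (0.2432·cos240.0°, 0.2432·sin240.0°, -0.1286) = (-0.1216, -0.2106, -0.1286)
subtract pairs → two planes through P
linear system: -0.8043x+0.4814y = 0.0027−0.0632z; -0.7696x+-0.4213y = -0.0036−-0.0571z
det = 0.7093;  x = 0.0009+-0.0012z,  y = 0.0070+-0.1333z
sphere 1 gives Az²+Bz+C=0 with A=1.0178, B=0.1988, C=-0.0235;  B²−4AC=0.1353;  roots -0.2784, 0.0831;  negative root z = -0.2784
x = 0.0012, y = 0.0441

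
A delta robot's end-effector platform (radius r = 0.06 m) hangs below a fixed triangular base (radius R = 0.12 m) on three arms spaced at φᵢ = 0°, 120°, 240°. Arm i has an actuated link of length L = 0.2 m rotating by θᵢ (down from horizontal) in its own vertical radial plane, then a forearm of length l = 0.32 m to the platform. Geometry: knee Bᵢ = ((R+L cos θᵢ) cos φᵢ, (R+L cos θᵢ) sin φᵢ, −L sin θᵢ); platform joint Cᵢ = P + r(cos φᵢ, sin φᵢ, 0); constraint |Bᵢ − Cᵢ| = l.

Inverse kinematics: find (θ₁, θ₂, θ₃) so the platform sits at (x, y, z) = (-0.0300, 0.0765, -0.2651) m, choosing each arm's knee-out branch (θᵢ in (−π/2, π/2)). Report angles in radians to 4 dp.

θ₁ = 0.5235, θ₂ = -0.0002, θ₃ = 0.6110

rotate P by −φ1: (-0.0300, 0.0765, -0.2651)
  e−x'=0.0900;  (l²−L²−(e−x')²−y'²−z²)/2L = -0.0546
  θ1 = atan2(B,A) + arccos(C/0.2800) = 0.5235
φ2=120.0° → target in arm frame (0.0813, -0.0123)
  A=-0.0213, B=-0.2651, C=(l²−L²−A²−y'²−z²)/(2L)=-0.0212
  γ=atan2(-0.2651,-0.0213)=-1.6508;  ψ=arccos(-0.0797)=1.6506;  θ2=γ+ψ≈-0.0002
arm 3 (φ=240.0°): x'=-0.0513, y'=-0.0642
  e−x'=0.1113;  (l²−L²−(e−x')²−y'²−z²)/2L = -0.0610
  θ3 = atan2(B,A) + arccos(C/0.2875) = 0.6110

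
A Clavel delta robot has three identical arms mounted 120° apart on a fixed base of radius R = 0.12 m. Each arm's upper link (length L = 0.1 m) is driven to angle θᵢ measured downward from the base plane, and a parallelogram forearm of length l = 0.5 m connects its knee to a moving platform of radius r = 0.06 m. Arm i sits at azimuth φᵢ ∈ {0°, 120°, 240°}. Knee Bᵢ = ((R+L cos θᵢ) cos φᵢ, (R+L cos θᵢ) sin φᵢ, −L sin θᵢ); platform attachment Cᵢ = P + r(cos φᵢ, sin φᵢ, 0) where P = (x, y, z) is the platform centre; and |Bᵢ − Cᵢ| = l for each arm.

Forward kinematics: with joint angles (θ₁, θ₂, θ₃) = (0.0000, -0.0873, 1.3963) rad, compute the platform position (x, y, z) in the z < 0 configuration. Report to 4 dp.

arm 1 at φ=0.0°: ρ1 = 0.1600;  O1 = (0.1600, 0.0000, 0.0000)
arm 2 at φ=120.0°: ρ2 = 0.1596;  O2 = (-0.0798, 0.1382, 0.0087)
O3 = (0.0774·cos240.0°, 0.0774·sin240.0°, -0.0985) = (-0.0387, -0.0670, -0.0985)
eliminate P² terms by subtracting sphere 1 from 2 and 3
[-0.4796 0.2765 0.0174]·P = 0.0000;  [-0.3974 -0.1340 -0.1970]·P = -0.0099
Cramer: x(z) = 0.0158-0.2993z;  y(z) = 0.0272-0.5823z
sphere 1 gives Az²+Bz+C=0 with A=1.4287, B=0.0546, C=-0.2285;  B²−4AC=1.3086;  roots -0.4195, 0.3812;  negative root z = -0.4195
x = 0.1413, y = 0.2715

(0.1413, 0.2715, -0.4195)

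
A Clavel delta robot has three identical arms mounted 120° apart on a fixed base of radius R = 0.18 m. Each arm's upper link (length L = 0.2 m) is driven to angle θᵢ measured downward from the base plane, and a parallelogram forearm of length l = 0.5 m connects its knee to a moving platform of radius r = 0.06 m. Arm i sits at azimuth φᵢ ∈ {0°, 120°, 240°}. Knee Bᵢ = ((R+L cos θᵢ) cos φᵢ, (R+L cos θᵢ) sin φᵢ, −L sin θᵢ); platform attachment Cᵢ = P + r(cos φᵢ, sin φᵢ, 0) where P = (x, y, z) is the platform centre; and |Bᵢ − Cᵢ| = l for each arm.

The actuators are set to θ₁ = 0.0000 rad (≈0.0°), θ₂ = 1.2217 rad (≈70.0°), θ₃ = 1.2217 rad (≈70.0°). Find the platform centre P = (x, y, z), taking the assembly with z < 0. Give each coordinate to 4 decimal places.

φ1=0.0°: virtual centre (0.3200, 0.0000, 0.0000), radius l
arm 2 at φ=120.0°: (R−r)+L cos θ2 = 0.1884;  O2 = (-0.0942, 0.1632, -0.1879)
φ3=240.0°: virtual centre (-0.0942, -0.1632, -0.1879), radius l
eliminate P² terms by subtracting sphere 1 from 2 and 3
[-0.8284 0.3263 -0.3759]·P = -0.0316;  [-0.8284 -0.3263 -0.3759]·P = -0.0316
det = 0.5407;  x = 0.0381+-0.4537z,  y = 0.0000+0.0000z
into |P−O₁|² = l²: 1.2059z² + 0.2558z + -0.1705 = 0;  Δ = 0.8881;  z = -0.4968 or 0.2847 → z<0 root = -0.4968
x = 0.2635, y = 0.0000

(0.2635, 0.0000, -0.4968)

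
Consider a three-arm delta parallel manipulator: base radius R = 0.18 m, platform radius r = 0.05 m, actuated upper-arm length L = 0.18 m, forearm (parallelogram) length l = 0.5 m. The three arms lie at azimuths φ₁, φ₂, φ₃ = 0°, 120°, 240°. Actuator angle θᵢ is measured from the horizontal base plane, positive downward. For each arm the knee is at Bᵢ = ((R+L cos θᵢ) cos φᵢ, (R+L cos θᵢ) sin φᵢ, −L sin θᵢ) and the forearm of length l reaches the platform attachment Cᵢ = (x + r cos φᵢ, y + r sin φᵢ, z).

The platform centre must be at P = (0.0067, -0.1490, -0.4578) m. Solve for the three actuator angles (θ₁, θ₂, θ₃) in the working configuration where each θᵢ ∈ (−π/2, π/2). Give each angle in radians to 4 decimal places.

θ₁ = 0.4361, θ₂ = 0.8727, θ₃ = 0.0000

arm 1 (φ=0.0°): x'=0.0067, y'=-0.1490
  A cos θ + B sin θ = C:  0.1233·cos θ + -0.4578·sin θ = -0.0816
  γ=atan2(-0.4578,0.1233)=-1.3077;  ψ=arccos(-0.1722)=1.7438;  θ1=γ+ψ≈0.4361
arm 2 (φ=120.0°): x'=-0.1324, y'=0.0687
  A=0.2624, B=-0.4578, C=(l²−L²−A²−y'²−z²)/(2L)=-0.1821
  √(A²+B²)=0.5277;  θ2 = -1.0504+1.9231 ≈ 0.8727
arm 3 (φ=240.0°): x'=0.1257, y'=0.0803
  A cos θ + B sin θ = C:  0.0043·cos θ + -0.4578·sin θ = 0.0043
  θ3 = atan2(B,A) + arccos(C/0.4578) = 0.0000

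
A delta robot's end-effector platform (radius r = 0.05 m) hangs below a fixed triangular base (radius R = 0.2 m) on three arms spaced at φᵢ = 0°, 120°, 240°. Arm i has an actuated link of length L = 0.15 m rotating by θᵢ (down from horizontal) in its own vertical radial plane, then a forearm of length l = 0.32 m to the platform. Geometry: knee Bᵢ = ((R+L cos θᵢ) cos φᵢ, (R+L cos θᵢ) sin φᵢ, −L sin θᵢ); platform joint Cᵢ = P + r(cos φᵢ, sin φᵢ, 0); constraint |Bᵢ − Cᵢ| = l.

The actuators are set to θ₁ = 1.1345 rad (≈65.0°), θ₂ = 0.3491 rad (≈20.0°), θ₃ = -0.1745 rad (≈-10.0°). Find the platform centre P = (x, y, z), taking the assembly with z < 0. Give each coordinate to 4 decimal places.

centre 1 = (0.2134·cos0.0°, 0.2134·sin0.0°, -0.1359) = (0.2134, 0.0000, -0.1359)
arm 2 at φ=120.0°: e+L cos θ2 = 0.2910;  centre 2 = (-0.1455, 0.2520, -0.0513)
φ3=240.0°: virtual centre (-0.1489, -0.2578, 0.0260), radius l
subtract pairs → two planes through P
[-0.7177 0.5039 0.1693]·P = 0.0233;  [-0.7245 -0.5157 0.3240]·P = 0.0253
det = 0.7352;  x = -0.0337+0.3408z,  y = -0.0018+0.1495z
quadratic in z: (1.1385)z²+(0.1030)z+(-0.0229)=0, √Δ=0.3388 → z ∈ {-0.1940, 0.1036}; z = -0.1940 (taking z<0)
x = -0.0998, y = -0.0308

(-0.0998, -0.0308, -0.1940)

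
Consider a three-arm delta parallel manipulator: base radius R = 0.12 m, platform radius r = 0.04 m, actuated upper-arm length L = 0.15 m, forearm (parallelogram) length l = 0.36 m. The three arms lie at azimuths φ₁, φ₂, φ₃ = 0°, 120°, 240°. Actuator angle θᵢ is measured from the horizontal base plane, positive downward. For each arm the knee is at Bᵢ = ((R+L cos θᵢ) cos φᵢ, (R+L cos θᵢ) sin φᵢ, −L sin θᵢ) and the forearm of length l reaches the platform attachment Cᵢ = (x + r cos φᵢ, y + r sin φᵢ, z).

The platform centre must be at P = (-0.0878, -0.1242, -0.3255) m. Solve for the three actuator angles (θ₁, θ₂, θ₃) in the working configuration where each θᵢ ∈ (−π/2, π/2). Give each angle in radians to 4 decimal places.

θ₁ = 0.8725, θ₂ = 0.7854, θ₃ = -0.1746

φ1=0.0° → target in arm frame (-0.0878, -0.1242)
  A=0.1678, B=-0.3255, C=(l²−L²−A²−y'²−z²)/(2L)=-0.1414
  θ1 = atan2(B,A) + arccos(C/0.3662) = 0.8725
φ2=120.0° → target in arm frame (-0.0637, 0.1381)
  e−x'=0.1437;  (l²−L²−(e−x')²−y'²−z²)/2L = -0.1286
  γ=atan2(-0.3255,0.1437)=-1.1552;  ψ=arccos(-0.3614)=1.9405;  θ2=γ+ψ≈0.7854
rotate P by −φ3: (0.1515, -0.0139, -0.3255)
  e−x'=-0.0715;  (l²−L²−(e−x')²−y'²−z²)/2L = -0.0138
  γ=atan2(-0.3255,-0.0715)=-1.7869;  ψ=arccos(-0.0415)=1.6123;  θ3=γ+ψ≈-0.1746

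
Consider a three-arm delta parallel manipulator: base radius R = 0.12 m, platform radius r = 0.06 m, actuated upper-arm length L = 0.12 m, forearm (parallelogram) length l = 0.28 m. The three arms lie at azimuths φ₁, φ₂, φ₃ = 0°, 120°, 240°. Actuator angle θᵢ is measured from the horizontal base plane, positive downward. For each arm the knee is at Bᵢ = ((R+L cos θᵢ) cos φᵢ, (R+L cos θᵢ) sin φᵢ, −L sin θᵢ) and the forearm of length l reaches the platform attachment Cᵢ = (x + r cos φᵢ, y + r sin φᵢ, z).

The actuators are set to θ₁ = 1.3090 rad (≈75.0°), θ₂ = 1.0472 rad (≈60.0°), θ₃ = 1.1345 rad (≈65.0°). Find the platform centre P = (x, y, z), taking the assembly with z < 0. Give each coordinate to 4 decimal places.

arm 1 at φ=0.0°: e+L cos θ1 = 0.0911;  centre 1 = (0.0911, 0.0000, -0.1159)
centre 2 = (0.1200·cos120.0°, 0.1200·sin120.0°, -0.1039) = (-0.0600, 0.1039, -0.1039)
centre 3 = (0.1107·cos240.0°, 0.1107·sin240.0°, -0.1088) = (-0.0554, -0.0959, -0.1088)
|centre ₂|²−|centre ₁|² = 0.0035;  |centre ₃|²−|centre ₁|² = 0.0024
linear system: -0.3021x+0.2078y = 0.0035−0.0240z; -0.2928x+-0.1918y = 0.0024−0.0143z
Cramer: x(z) = -0.0097+0.0637z;  y(z) = 0.0026-0.0227z
quadratic in z: (1.0046)z²+(0.2189)z+(-0.0548)=0, √Δ=0.5178 → z ∈ {-0.3666, 0.1488}; z = -0.3666 (taking z<0)
x = -0.0331, y = 0.0109

(-0.0331, 0.0109, -0.3666)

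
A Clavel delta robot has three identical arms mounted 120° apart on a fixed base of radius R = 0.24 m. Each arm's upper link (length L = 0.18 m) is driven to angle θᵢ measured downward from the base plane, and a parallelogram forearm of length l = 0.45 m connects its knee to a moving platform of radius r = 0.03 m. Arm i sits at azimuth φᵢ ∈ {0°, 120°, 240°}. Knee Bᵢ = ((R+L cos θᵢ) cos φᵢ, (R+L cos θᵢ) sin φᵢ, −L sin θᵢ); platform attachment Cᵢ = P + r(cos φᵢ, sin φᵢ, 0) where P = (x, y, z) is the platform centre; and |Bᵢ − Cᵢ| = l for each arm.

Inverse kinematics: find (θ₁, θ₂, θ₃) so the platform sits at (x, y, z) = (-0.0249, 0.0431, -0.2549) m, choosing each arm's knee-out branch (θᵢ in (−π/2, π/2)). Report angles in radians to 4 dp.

rotate P by −φ1: (-0.0249, 0.0431, -0.2549)
  A cos θ + B sin θ = C:  0.2349·cos θ + -0.2549·sin θ = 0.1336
  √(A²+B²)=0.3466;  θ1 = -0.8262+1.1752 ≈ 0.3490
arm 2 (φ=120.0°): x'=0.0498, y'=0.0000
  e−x'=0.1602;  (l²−L²−(e−x')²−y'²−z²)/2L = 0.2207
  θ2 = atan2(B,A) + arccos(C/0.3011) = -0.2616
φ3=240.0° → target in arm frame (-0.0249, -0.0431)
  A=0.2349, B=-0.2549, C=(l²−L²−A²−y'²−z²)/(2L)=0.1336
  θ3 = atan2(B,A) + arccos(C/0.3466) = 0.3488

θ₁ = 0.3490, θ₂ = -0.2616, θ₃ = 0.3488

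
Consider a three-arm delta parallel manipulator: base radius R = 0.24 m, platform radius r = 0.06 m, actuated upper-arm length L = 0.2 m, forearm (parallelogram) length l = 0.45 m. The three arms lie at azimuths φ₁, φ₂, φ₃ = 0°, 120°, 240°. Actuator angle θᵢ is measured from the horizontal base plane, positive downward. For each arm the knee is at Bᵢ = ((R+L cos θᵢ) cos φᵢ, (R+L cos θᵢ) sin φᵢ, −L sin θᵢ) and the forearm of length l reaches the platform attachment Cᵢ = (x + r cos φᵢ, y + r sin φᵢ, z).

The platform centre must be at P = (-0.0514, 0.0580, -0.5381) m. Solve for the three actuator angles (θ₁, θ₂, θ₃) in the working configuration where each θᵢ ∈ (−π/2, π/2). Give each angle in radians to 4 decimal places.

φ1=0.0° → target in arm frame (-0.0514, 0.0580)
  A=0.2314, B=-0.5381, C=(l²−L²−A²−y'²−z²)/(2L)=-0.4599
  √(A²+B²)=0.5857;  θ1 = -1.1647+2.4738 ≈ 1.3091
φ2=120.0° → target in arm frame (0.0759, 0.0155)
  e−x'=0.1041;  (l²−L²−(e−x')²−y'²−z²)/2L = -0.3453
  θ2 = atan2(B,A) + arccos(C/0.5481) = 0.8727
rotate P by −φ3: (-0.0245, -0.0735, -0.5381)
  e−x'=0.2045;  (l²−L²−(e−x')²−y'²−z²)/2L = -0.4357
  θ3 = atan2(B,A) + arccos(C/0.5757) = 1.2218

θ₁ = 1.3091, θ₂ = 0.8727, θ₃ = 1.2218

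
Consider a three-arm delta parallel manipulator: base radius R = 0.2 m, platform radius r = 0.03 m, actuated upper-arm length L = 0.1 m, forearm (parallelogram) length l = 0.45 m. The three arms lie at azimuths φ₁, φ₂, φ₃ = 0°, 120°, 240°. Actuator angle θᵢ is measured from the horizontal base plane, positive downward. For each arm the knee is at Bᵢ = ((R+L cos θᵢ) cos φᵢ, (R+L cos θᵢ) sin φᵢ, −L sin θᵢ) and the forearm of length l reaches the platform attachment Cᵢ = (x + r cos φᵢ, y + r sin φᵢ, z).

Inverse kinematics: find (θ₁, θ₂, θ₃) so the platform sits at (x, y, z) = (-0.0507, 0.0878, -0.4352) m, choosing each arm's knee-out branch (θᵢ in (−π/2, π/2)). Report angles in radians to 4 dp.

θ₁ = 1.0473, θ₂ = 0.1746, θ₃ = 1.0472

arm 1 (φ=0.0°): x'=-0.0507, y'=0.0878
  A=0.2207, B=-0.4352, C=(l²−L²−A²−y'²−z²)/(2L)=-0.2666
  √(A²+B²)=0.4880;  θ1 = -1.1015+2.1488 ≈ 1.0473
rotate P by −φ2: (0.1014, 0.0000, -0.4352)
  e−x'=0.0686;  (l²−L²−(e−x')²−y'²−z²)/2L = -0.0080
  √(A²+B²)=0.4406;  θ2 = -1.4144+1.5890 ≈ 0.1746
φ3=240.0° → target in arm frame (-0.0507, -0.0878)
  A cos θ + B sin θ = C:  0.2207·cos θ + -0.4352·sin θ = -0.2666
  γ=atan2(-0.4352,0.2207)=-1.1015;  ψ=arccos(-0.5463)=2.1487;  θ3=γ+ψ≈1.0472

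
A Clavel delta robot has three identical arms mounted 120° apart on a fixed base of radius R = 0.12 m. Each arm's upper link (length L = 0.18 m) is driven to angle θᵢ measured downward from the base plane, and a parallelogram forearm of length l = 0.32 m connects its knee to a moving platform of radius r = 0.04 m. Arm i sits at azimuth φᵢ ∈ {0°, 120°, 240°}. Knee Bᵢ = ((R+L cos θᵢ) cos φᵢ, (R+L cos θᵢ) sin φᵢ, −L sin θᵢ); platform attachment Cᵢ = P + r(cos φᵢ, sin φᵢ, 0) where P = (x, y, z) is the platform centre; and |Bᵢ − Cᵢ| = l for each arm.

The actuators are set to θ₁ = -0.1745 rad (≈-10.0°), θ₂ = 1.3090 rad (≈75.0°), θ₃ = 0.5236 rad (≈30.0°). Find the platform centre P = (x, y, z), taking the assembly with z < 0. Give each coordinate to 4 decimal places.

O1 = (0.2573·cos0.0°, 0.2573·sin0.0°, 0.0313) = (0.2573, 0.0000, 0.0313)
φ2=120.0°: virtual centre (-0.0633, 0.1096, -0.1739), radius l
φ3=240.0°: virtual centre (-0.1179, -0.2043, -0.0900), radius l
subtract pairs → two planes through P
[-0.6411 0.2193 -0.4102]·P = -0.0209;  [-0.7504 -0.4086 -0.2425]·P = -0.0034
det = 0.4265;  x = 0.0218+-0.5177z,  y = -0.0316+0.3573z
into |P−O₁|² = l²: 1.3957z² + 0.1587z + -0.0450 = 0;  Δ = 0.2762;  z = -0.2451 or 0.1314 → z<0 root = -0.2451
x = 0.1487, y = -0.1192

(0.1487, -0.1192, -0.2451)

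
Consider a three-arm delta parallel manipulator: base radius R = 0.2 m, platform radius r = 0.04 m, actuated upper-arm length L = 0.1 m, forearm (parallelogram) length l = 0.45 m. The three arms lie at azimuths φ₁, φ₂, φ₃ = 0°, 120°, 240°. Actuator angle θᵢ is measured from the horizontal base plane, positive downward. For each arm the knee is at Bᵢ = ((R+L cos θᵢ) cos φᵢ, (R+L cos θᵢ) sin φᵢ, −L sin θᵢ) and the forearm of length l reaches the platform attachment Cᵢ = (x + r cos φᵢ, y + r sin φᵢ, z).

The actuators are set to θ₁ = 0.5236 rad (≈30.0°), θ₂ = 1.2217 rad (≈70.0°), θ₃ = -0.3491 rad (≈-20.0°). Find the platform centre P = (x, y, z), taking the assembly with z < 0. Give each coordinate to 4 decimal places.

(-0.0009, -0.1543, -0.3927)

centre 1 = (0.2466·cos0.0°, 0.2466·sin0.0°, -0.0500) = (0.2466, 0.0000, -0.0500)
centre 2 = (0.1942·cos120.0°, 0.1942·sin120.0°, -0.0940) = (-0.0971, 0.1682, -0.0940)
arm 3 at φ=240.0°: e+L cos θ3 = 0.2540;  centre 3 = (-0.1270, -0.2199, 0.0342)
subtract pairs → two planes through P
[-0.6874 0.3364 -0.0879]·P = -0.0168;  [-0.7472 -0.4399 0.1684]·P = 0.0024
det = 0.5537;  x = 0.0119+0.0324z,  y = -0.0256+0.3277z
sphere 1 gives Az²+Bz+C=0 with A=1.1085, B=0.0680, C=-0.1443;  B²−4AC=0.6442;  roots -0.3927, 0.3314;  negative root z = -0.3927
x = -0.0009, y = -0.1543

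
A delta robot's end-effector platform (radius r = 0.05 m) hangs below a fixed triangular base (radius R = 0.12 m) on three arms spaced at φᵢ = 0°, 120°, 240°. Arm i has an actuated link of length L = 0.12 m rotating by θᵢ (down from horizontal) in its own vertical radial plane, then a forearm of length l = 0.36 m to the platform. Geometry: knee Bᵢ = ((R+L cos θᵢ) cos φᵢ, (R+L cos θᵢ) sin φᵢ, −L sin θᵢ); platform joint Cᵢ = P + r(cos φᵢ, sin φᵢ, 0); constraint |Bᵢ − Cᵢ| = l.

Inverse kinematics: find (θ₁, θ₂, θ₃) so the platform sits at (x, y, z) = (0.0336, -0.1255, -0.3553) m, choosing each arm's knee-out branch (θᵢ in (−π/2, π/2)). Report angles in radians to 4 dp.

φ1=0.0° → target in arm frame (0.0336, -0.1255)
  e−x'=0.0364;  (l²−L²−(e−x')²−y'²−z²)/2L = -0.1171
  θ1 = atan2(B,A) + arccos(C/0.3572) = 0.4362
rotate P by −φ2: (-0.1255, 0.0337, -0.3553)
  A cos θ + B sin θ = C:  0.1955·cos θ + -0.3553·sin θ = -0.2099
  γ=atan2(-0.3553,0.1955)=-1.0678;  ψ=arccos(-0.5177)=2.1149;  θ2=γ+ψ≈1.0471
φ3=240.0° → target in arm frame (0.0919, 0.0918)
  e−x'=-0.0219;  (l²−L²−(e−x')²−y'²−z²)/2L = -0.0831
  √(A²+B²)=0.3560;  θ3 = -1.6323+1.8065 ≈ 0.1742

θ₁ = 0.4362, θ₂ = 1.0471, θ₃ = 0.1742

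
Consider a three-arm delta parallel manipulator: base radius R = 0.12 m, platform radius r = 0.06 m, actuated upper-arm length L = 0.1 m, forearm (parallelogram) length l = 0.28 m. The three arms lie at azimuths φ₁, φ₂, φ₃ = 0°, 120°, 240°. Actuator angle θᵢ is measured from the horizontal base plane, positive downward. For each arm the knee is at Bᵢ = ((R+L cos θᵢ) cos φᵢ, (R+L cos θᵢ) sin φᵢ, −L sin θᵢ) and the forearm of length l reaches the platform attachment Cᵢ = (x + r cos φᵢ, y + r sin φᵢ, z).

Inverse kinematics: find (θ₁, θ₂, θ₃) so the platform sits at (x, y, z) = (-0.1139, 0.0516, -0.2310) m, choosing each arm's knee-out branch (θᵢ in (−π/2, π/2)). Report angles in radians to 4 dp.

φ1=0.0° → target in arm frame (-0.1139, 0.0516)
  A cos θ + B sin θ = C:  0.1739·cos θ + -0.2310·sin θ = -0.0893
  √(A²+B²)=0.2891;  θ1 = -0.9255+1.8849 ≈ 0.9594
arm 2 (φ=120.0°): x'=0.1016, y'=0.0728
  A cos θ + B sin θ = C:  -0.0416·cos θ + -0.2310·sin θ = 0.0400
  √(A²+B²)=0.2347;  θ2 = -1.7491+1.3996 ≈ -0.3496
arm 3 (φ=240.0°): x'=0.0123, y'=-0.1244
  e−x'=0.0477;  (l²−L²−(e−x')²−y'²−z²)/2L = -0.0136
  θ3 = atan2(B,A) + arccos(C/0.2359) = 0.2616

θ₁ = 0.9594, θ₂ = -0.3496, θ₃ = 0.2616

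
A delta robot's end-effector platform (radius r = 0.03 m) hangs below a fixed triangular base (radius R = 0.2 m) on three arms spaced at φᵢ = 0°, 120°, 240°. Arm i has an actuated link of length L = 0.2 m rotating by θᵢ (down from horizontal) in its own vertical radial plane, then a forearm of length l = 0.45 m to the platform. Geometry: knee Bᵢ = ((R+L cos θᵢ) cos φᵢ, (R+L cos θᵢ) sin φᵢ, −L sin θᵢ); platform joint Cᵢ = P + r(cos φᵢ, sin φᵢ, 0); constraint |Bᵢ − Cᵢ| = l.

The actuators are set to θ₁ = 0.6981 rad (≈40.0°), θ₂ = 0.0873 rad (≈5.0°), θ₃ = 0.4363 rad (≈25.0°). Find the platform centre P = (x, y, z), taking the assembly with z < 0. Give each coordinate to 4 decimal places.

arm 1 at φ=0.0°: ρ1 = 0.3232;  S1 = (0.3232, 0.0000, -0.1286)
S2 = (0.3692·cos120.0°, 0.3692·sin120.0°, -0.0174) = (-0.1846, 0.3198, -0.0174)
φ3=240.0°: virtual centre (-0.1756, -0.3042, -0.0845), radius l
|S₂|²−|S₁|² = 0.0156;  |S₃|²−|S₁|² = 0.0095
plane₁₂: -1.0157x+0.6395y+0.2222z = 0.0156
Cramer: x(z) = -0.0124+0.1525z;  y(z) = 0.0047-0.1053z
into |P−S₁|² = l²: 1.0343z² + 0.1537z + -0.0733 = 0;  Δ = 0.3269;  z = -0.3507 or 0.2021 → z<0 root = -0.3507
x = -0.0659, y = 0.0416

(-0.0659, 0.0416, -0.3507)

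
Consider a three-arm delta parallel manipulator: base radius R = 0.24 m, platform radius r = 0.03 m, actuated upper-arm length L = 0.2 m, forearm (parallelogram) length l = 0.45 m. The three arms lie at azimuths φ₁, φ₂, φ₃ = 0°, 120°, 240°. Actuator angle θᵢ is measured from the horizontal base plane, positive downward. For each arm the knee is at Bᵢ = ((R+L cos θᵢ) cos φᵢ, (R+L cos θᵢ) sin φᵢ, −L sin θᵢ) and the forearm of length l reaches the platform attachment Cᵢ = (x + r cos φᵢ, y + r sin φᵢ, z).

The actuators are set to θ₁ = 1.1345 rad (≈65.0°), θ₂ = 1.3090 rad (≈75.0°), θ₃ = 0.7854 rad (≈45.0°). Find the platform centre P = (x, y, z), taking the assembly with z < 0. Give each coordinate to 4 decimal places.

(-0.0140, -0.0828, -0.4982)

S1 = (0.2945·cos0.0°, 0.2945·sin0.0°, -0.1813) = (0.2945, 0.0000, -0.1813)
arm 2 at φ=120.0°: ρ2 = 0.2618;  S2 = (-0.1309, 0.2267, -0.1932)
arm 3 at φ=240.0°: ρ3 = 0.3514;  S3 = (-0.1757, -0.3043, -0.1414)
subtract pairs → two planes through P
linear system: -0.8508x+0.4534y = -0.0138−-0.0238z; -0.9405x+-0.6087y = 0.0239−0.0797z
det = 0.9443;  x = -0.0026+0.0229z,  y = -0.0352+0.0955z
sphere 1 gives Az²+Bz+C=0 with A=1.0097, B=0.3422, C=-0.0801;  B²−4AC=0.4407;  roots -0.4982, 0.1593;  negative root z = -0.4982
x = -0.0140, y = -0.0828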